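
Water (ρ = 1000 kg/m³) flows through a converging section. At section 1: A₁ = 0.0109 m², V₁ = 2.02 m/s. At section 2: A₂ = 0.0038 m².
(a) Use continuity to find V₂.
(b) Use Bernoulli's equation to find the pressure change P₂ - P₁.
(a) Continuity: A₁V₁=A₂V₂ -> V₂=A₁V₁/A₂=0.0109*2.02/0.0038=5.79 m/s
(b) Bernoulli: P₂-P₁=0.5*rho*(V₁^2-V₂^2)/1000=0.5*1000*(2.02^2-5.79^2)/1000=-14.72 kPa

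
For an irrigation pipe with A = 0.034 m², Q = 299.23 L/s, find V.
Formula: Q = A V
Substituting knowns: 299.23 = 0.034·V·1000
Solving for V: V = (299.23/1000)/0.034 = 8.801 m/s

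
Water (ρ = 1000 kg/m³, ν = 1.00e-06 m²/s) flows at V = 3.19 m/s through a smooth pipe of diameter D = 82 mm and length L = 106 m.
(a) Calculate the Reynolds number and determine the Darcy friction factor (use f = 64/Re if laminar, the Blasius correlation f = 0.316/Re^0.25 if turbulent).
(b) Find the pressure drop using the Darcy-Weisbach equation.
(a) Re = V·D/ν = 3.19·0.082/1.00e-06 = 261580 → turbulent (Re > 4000); f = 0.316/Re^0.25 = 0.316/261580^0.25 = 0.013973 (Blasius is strictly valid for Re ≲ 1e5; used here as the smooth-pipe estimate the problem specifies)
(b) Darcy-Weisbach: ΔP = f·(L/D)·½ρV²/1000 = 0.013973·(106/0.082)·½·1000·3.19²/1000 = 91.9 kPa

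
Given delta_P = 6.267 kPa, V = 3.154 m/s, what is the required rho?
Formula: V = \sqrt{\frac{2 \Delta P}{\rho}}
Substituting knowns: 3.154 = √(2·(6.267·1000)/rho)
Solving for rho: rho = 2·(6.267·1000)/3.154² = 1260 kg/m³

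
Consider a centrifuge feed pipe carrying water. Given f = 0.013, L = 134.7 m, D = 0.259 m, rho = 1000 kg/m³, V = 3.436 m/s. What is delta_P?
Formula: \Delta P = f \frac{L}{D} \frac{\rho V^2}{2}
delta_P = 0.013·(134.7/0.259)·0.5·1000·3.436²/1000 = 39.91 kPa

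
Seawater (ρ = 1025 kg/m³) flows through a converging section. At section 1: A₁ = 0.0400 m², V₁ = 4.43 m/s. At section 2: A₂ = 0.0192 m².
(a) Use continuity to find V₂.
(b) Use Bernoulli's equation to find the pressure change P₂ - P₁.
(a) Continuity: A₁V₁=A₂V₂ -> V₂=A₁V₁/A₂=0.0400*4.43/0.0192=9.23 m/s
(b) Bernoulli: P₂-P₁=0.5*rho*(V₁^2-V₂^2)/1000=0.5*1025*(4.43^2-9.23^2)/1000=-33.6 kPa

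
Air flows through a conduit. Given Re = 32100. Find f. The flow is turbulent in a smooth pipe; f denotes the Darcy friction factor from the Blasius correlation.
Formula: f = \frac{0.316}{Re^{0.25}}
f = 0.316/32100^0.25 = 0.02361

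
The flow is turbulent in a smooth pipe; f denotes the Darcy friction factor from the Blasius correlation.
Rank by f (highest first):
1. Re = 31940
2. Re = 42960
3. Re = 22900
Case 1: f = 0.02364
Case 2: f = 0.02195
Case 3: f = 0.02569
Ranking (highest first): 3, 1, 2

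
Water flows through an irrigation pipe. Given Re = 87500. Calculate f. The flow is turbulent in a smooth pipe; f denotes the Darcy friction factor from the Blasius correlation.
Formula: f = \frac{0.316}{Re^{0.25}}
f = 0.316/87500^0.25 = 0.01837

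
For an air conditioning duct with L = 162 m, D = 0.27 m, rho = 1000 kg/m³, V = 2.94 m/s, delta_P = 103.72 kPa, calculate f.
Formula: \Delta P = f \frac{L}{D} \frac{\rho V^2}{2}
Substituting knowns: 103.72 = f·(162/0.27)·0.5·1000·2.94²/1000
Solving for f: f = (103.72·1000)/((162/0.27)·0.5·1000·2.94²) = 0.04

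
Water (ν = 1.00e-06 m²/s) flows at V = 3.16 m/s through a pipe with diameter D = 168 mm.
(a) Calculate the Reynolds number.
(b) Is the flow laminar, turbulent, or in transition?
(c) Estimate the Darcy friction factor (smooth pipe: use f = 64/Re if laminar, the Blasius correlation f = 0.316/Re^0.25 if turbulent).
(a) Re = V·D/ν = 3.16·0.168/1.00e-06 = 530880
(b) Flow regime: turbulent (Re > 4000)
(c) Friction factor: f = 0.316/Re^0.25 = 0.316/530880^0.25 = 0.01171 (Blasius is strictly valid for Re ≲ 1e5; used here as the smooth-pipe estimate the problem specifies)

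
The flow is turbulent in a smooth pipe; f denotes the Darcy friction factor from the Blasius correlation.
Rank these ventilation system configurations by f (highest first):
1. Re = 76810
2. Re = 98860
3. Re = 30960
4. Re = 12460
Case 1: f = 0.01898
Case 2: f = 0.01782
Case 3: f = 0.02382
Case 4: f = 0.02991
Ranking (highest first): 4, 3, 1, 2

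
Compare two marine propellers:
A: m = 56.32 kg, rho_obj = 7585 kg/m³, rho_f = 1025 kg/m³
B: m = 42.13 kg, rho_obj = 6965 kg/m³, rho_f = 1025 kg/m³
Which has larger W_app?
W_app(A) = 477.8 N, W_app(B) = 352.5 N. Answer: A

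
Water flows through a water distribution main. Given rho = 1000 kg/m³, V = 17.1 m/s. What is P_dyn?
Formula: P_{dyn} = \frac{1}{2} \rho V^2
P_dyn = 0.5·1000·17.1²/1000 = 146.2 kPa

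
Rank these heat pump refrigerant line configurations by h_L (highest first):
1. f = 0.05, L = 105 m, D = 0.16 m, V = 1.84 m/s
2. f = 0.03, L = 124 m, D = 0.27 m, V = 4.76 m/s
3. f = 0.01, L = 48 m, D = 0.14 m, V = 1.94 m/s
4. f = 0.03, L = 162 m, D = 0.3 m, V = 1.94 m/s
Case 1: h_L = 5.662 m
Case 2: h_L = 15.91 m
Case 3: h_L = 0.6577 m
Case 4: h_L = 3.108 m
Ranking (highest first): 2, 1, 4, 3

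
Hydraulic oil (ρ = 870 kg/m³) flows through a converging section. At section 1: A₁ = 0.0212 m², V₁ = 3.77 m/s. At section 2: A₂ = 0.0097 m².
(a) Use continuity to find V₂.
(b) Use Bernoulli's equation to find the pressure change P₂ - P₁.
(a) Continuity: A₁V₁=A₂V₂ -> V₂=A₁V₁/A₂=0.0212*3.77/0.0097=8.24 m/s
(b) Bernoulli: P₂-P₁=0.5*rho*(V₁^2-V₂^2)/1000=0.5*870*(3.77^2-8.24^2)/1000=-23.35 kPa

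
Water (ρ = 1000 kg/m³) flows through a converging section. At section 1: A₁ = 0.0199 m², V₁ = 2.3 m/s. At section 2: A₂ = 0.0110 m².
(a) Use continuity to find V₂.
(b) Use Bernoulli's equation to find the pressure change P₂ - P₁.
(a) Continuity: A₁V₁=A₂V₂ -> V₂=A₁V₁/A₂=0.0199*2.3/0.0110=4.16 m/s
(b) Bernoulli: P₂-P₁=0.5*rho*(V₁^2-V₂^2)/1000=0.5*1000*(2.3^2-4.16^2)/1000=-6.008 kPa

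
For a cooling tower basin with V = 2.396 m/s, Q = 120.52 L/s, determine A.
Formula: Q = A V
Substituting knowns: 120.52 = A·2.396·1000
Solving for A: A = (120.52/1000)/2.396 = 0.0503 m²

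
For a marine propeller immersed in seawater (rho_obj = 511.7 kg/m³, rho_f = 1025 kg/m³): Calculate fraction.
Formula: f_{sub} = \frac{\rho_{obj}}{\rho_f}
fraction = 511.7/1025 = 0.4992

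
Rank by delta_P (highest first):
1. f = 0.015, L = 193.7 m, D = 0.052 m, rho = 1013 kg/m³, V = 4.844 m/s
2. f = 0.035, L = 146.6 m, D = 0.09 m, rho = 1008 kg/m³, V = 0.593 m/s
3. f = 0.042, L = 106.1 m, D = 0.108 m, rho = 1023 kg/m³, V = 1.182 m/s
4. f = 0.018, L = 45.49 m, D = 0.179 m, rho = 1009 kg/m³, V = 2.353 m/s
Case 1: delta_P = 664.1 kPa
Case 2: delta_P = 10.1 kPa
Case 3: delta_P = 29.49 kPa
Case 4: delta_P = 12.78 kPa
Ranking (highest first): 1, 3, 4, 2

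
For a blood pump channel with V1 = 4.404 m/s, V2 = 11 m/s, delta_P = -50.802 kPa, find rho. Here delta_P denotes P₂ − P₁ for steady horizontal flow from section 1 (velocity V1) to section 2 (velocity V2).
Formula: \Delta P = \frac{1}{2} \rho (V_1^2 - V_2^2)
Substituting knowns: -50.802 = 0.5·rho·(4.404² − 11²)/1000
Solving for rho: rho = 2·(-50.802·1000)/(4.404² − 11²) = 1000 kg/m³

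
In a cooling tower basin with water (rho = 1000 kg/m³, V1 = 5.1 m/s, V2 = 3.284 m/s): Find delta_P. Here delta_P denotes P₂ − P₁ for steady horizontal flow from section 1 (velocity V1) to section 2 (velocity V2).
Formula: \Delta P = \frac{1}{2} \rho (V_1^2 - V_2^2)
delta_P = 0.5·1000·(5.1² − 3.284²)/1000 = 7.613 kPa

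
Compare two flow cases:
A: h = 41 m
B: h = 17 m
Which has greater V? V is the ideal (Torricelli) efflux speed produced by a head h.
V(A) = 28.36 m/s, V(B) = 18.26 m/s. Answer: A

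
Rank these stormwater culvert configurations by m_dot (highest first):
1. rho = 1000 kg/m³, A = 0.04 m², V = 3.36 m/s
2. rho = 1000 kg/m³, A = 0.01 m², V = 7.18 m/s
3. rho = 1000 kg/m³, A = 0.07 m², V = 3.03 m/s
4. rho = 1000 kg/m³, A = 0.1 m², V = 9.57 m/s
Case 1: m_dot = 134.4 kg/s
Case 2: m_dot = 71.8 kg/s
Case 3: m_dot = 212.1 kg/s
Case 4: m_dot = 957 kg/s
Ranking (highest first): 4, 3, 1, 2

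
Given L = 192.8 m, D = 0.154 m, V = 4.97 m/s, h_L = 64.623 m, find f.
Formula: h_L = f \frac{L}{D} \frac{V^2}{2g}
Substituting knowns: 64.623 = f·(192.8/0.154)·4.97²/(2·9.81)
Solving for f: f = 64.623·2·9.81/((192.8/0.154)·4.97²) = 0.041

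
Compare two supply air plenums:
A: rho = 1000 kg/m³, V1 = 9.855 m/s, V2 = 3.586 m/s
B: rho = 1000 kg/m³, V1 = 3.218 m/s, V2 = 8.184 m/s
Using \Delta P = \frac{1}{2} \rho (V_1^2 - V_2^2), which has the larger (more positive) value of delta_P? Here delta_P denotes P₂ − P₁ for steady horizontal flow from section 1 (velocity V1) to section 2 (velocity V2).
delta_P(A) = 42.13 kPa, delta_P(B) = -28.31 kPa. Answer: A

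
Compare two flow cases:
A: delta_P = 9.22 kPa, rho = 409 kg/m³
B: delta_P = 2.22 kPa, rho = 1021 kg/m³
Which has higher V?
V(A) = 6.715 m/s, V(B) = 2.085 m/s. Answer: A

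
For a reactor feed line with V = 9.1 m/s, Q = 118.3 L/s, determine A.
Formula: Q = A V
Substituting knowns: 118.3 = A·9.1·1000
Solving for A: A = (118.3/1000)/9.1 = 0.013 m²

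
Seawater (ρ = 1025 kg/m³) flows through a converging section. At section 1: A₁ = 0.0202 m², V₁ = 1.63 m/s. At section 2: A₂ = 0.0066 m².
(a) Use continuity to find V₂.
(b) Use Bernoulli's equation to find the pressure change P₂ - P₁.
(a) Continuity: A₁V₁=A₂V₂ -> V₂=A₁V₁/A₂=0.0202*1.63/0.0066=4.99 m/s
(b) Bernoulli: P₂-P₁=0.5*rho*(V₁^2-V₂^2)/1000=0.5*1025*(1.63^2-4.99^2)/1000=-11.4 kPa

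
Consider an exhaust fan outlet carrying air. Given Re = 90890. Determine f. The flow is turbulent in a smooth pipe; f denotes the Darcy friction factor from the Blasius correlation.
Formula: f = \frac{0.316}{Re^{0.25}}
f = 0.316/90890^0.25 = 0.0182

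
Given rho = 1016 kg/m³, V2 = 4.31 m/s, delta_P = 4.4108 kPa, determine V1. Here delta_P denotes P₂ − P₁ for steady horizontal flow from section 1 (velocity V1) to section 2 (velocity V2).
Formula: \Delta P = \frac{1}{2} \rho (V_1^2 - V_2^2)
Substituting knowns: 4.4108 = 0.5·1016·(V1² − 4.31²)/1000
Solving for V1: V1 = √(4.31² + 2·(4.4108·1000)/1016) = 5.221 m/s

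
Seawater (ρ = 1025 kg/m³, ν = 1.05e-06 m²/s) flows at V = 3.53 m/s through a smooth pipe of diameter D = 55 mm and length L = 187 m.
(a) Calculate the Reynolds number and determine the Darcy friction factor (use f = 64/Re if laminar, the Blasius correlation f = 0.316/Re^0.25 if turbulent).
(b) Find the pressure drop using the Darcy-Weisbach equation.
(a) Re = V·D/ν = 3.53·0.055/1.05e-06 = 184900 → turbulent (Re > 4000); f = 0.316/Re^0.25 = 0.316/184900^0.25 = 0.015239 (Blasius is strictly valid for Re ≲ 1e5; used here as the smooth-pipe estimate the problem specifies)
(b) Darcy-Weisbach: ΔP = f·(L/D)·½ρV²/1000 = 0.015239·(187/0.055)·½·1025·3.53²/1000 = 330.9 kPa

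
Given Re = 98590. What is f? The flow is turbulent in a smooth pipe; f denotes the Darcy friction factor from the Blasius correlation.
Formula: f = \frac{0.316}{Re^{0.25}}
f = 0.316/98590^0.25 = 0.01783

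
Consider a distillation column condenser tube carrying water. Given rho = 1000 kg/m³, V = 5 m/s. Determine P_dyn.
Formula: P_{dyn} = \frac{1}{2} \rho V^2
P_dyn = 0.5·1000·5²/1000 = 12.5 kPa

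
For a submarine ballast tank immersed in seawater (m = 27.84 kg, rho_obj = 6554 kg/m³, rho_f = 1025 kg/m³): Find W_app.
Formula: W_{app} = mg\left(1 - \frac{\rho_f}{\rho_{obj}}\right)
W_app = 27.84·9.81·(1 − 1025/6554) = 230.4 N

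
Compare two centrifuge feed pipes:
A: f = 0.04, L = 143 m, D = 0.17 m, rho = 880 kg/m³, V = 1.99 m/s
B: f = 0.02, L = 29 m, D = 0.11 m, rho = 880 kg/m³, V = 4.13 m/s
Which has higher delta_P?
delta_P(A) = 58.63 kPa, delta_P(B) = 39.57 kPa. Answer: A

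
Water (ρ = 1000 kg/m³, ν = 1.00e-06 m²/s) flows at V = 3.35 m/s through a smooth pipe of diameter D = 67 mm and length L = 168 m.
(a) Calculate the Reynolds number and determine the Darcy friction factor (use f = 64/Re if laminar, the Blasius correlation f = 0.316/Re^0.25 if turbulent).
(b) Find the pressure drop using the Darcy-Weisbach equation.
(a) Re = V·D/ν = 3.35·0.067/1.00e-06 = 224450 → turbulent (Re > 4000); f = 0.316/Re^0.25 = 0.316/224450^0.25 = 0.014518 (Blasius is strictly valid for Re ≲ 1e5; used here as the smooth-pipe estimate the problem specifies)
(b) Darcy-Weisbach: ΔP = f·(L/D)·½ρV²/1000 = 0.014518·(168/0.067)·½·1000·3.35²/1000 = 204.3 kPa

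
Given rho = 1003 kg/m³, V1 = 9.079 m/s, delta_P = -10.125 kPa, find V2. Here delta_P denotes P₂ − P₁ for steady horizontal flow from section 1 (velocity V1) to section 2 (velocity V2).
Formula: \Delta P = \frac{1}{2} \rho (V_1^2 - V_2^2)
Substituting knowns: -10.125 = 0.5·1003·(9.079² − V2²)/1000
Solving for V2: V2 = √(9.079² − 2·(-10.125·1000)/1003) = 10.13 m/s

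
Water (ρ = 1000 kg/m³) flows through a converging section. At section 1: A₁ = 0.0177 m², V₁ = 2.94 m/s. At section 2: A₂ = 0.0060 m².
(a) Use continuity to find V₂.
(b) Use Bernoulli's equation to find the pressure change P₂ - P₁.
(a) Continuity: A₁V₁=A₂V₂ -> V₂=A₁V₁/A₂=0.0177*2.94/0.0060=8.67 m/s
(b) Bernoulli: P₂-P₁=0.5*rho*(V₁^2-V₂^2)/1000=0.5*1000*(2.94^2-8.67^2)/1000=-33.26 kPa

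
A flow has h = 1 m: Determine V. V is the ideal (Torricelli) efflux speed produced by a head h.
Formula: V = \sqrt{2 g h}
V = √(2·9.81·1) = 4.429 m/s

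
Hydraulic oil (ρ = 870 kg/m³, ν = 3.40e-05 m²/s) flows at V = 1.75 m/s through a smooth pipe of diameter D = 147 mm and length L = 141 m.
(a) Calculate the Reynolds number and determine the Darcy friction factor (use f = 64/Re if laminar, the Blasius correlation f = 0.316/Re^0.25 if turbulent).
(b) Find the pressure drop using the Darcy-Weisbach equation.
(a) Re = V·D/ν = 1.75·0.147/3.40e-05 = 7566.2 → turbulent (Re > 4000); f = 0.316/Re^0.25 = 0.316/7566.2^0.25 = 0.033882
(b) Darcy-Weisbach: ΔP = f·(L/D)·½ρV²/1000 = 0.033882·(141/0.147)·½·870·1.75²/1000 = 43.29 kPa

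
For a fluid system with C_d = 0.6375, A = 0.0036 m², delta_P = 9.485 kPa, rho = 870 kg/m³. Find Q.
Formula: Q = C_d A \sqrt{\frac{2 \Delta P}{\rho}}
Q = 0.6375·0.0036·√(2·(9.485·1000)/870)·1000 = 10.72 L/s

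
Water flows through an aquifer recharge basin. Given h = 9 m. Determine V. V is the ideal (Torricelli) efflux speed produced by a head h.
Formula: V = \sqrt{2 g h}
V = √(2·9.81·9) = 13.29 m/s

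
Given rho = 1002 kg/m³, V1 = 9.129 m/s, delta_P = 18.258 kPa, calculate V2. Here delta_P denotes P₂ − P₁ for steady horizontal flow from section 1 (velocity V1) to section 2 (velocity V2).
Formula: \Delta P = \frac{1}{2} \rho (V_1^2 - V_2^2)
Substituting knowns: 18.258 = 0.5·1002·(9.129² − V2²)/1000
Solving for V2: V2 = √(9.129² − 2·(18.258·1000)/1002) = 6.848 m/s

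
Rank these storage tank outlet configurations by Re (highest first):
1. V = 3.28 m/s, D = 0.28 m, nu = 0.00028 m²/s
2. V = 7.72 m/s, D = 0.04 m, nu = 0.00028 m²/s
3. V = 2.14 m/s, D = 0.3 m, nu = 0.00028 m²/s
Case 1: Re = 3280
Case 2: Re = 1103
Case 3: Re = 2293
Ranking (highest first): 1, 3, 2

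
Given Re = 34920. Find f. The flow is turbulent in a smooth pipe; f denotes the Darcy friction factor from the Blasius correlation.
Formula: f = \frac{0.316}{Re^{0.25}}
f = 0.316/34920^0.25 = 0.02312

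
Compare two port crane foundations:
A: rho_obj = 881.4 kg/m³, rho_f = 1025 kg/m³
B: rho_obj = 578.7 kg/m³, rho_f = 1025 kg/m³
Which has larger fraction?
fraction(A) = 0.8599, fraction(B) = 0.5646. Answer: A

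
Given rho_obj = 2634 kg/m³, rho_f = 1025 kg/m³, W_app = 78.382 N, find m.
Formula: W_{app} = mg\left(1 - \frac{\rho_f}{\rho_{obj}}\right)
Substituting knowns: 78.382 = m·9.81·(1 − 1025/2634)
Solving for m: m = 78.382/(9.81·(1 − 1025/2634)) = 13.08 kg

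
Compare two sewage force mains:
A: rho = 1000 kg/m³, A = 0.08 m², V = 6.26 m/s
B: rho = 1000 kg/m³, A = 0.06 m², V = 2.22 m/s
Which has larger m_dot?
m_dot(A) = 500.8 kg/s, m_dot(B) = 133.2 kg/s. Answer: A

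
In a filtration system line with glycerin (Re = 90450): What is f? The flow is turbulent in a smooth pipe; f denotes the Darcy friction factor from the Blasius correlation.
Formula: f = \frac{0.316}{Re^{0.25}}
f = 0.316/90450^0.25 = 0.01822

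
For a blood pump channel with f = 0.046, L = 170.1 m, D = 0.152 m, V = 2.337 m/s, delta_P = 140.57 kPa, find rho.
Formula: \Delta P = f \frac{L}{D} \frac{\rho V^2}{2}
Substituting knowns: 140.57 = 0.046·(170.1/0.152)·0.5·rho·2.337²/1000
Solving for rho: rho = (140.57·1000)/(0.046·(170.1/0.152)·0.5·2.337²) = 1000 kg/m³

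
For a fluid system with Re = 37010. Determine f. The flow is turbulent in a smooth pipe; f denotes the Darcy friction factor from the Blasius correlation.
Formula: f = \frac{0.316}{Re^{0.25}}
f = 0.316/37010^0.25 = 0.02278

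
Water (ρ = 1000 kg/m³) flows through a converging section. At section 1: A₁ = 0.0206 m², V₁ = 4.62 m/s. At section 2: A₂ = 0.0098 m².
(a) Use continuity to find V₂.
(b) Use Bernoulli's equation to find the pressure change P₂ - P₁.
(a) Continuity: A₁V₁=A₂V₂ -> V₂=A₁V₁/A₂=0.0206*4.62/0.0098=9.71 m/s
(b) Bernoulli: P₂-P₁=0.5*rho*(V₁^2-V₂^2)/1000=0.5*1000*(4.62^2-9.71^2)/1000=-36.47 kPa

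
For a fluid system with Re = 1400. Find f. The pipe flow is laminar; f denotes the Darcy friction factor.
Formula: f = \frac{64}{Re}
f = 64/1400 = 0.04571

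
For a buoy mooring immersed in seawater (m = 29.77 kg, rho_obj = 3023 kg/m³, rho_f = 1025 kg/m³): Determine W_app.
Formula: W_{app} = mg\left(1 - \frac{\rho_f}{\rho_{obj}}\right)
W_app = 29.77·9.81·(1 − 1025/3023) = 193 N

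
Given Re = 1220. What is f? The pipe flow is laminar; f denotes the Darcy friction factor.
Formula: f = \frac{64}{Re}
f = 64/1220 = 0.05246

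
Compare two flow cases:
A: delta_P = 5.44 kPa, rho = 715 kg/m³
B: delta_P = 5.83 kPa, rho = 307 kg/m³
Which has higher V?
V(A) = 3.901 m/s, V(B) = 6.163 m/s. Answer: B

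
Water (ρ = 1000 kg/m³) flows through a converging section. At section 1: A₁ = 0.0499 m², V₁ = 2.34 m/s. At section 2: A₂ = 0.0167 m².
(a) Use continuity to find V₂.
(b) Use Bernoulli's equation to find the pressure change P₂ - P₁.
(a) Continuity: A₁V₁=A₂V₂ -> V₂=A₁V₁/A₂=0.0499*2.34/0.0167=6.99 m/s
(b) Bernoulli: P₂-P₁=0.5*rho*(V₁^2-V₂^2)/1000=0.5*1000*(2.34^2-6.99^2)/1000=-21.69 kPa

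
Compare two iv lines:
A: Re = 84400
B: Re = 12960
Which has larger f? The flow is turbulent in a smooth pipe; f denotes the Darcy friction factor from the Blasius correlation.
f(A) = 0.01854, f(B) = 0.02962. Answer: B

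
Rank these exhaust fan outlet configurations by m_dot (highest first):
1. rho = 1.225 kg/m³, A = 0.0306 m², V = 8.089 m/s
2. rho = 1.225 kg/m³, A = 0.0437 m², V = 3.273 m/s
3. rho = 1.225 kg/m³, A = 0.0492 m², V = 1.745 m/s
Case 1: m_dot = 0.3032 kg/s
Case 2: m_dot = 0.1752 kg/s
Case 3: m_dot = 0.1052 kg/s
Ranking (highest first): 1, 2, 3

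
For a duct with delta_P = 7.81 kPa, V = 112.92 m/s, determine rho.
Formula: V = \sqrt{\frac{2 \Delta P}{\rho}}
Substituting knowns: 112.92 = √(2·(7.81·1000)/rho)
Solving for rho: rho = 2·(7.81·1000)/112.92² = 1.225 kg/m³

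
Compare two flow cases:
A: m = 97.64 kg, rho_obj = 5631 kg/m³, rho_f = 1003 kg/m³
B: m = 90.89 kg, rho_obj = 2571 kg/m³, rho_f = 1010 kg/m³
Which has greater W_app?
W_app(A) = 787.2 N, W_app(B) = 541.4 N. Answer: A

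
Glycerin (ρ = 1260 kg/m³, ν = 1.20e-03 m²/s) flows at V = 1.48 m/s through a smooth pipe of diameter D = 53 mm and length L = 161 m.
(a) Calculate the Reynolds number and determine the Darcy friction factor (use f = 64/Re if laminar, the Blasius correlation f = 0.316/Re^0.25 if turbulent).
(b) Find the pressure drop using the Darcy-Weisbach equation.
(a) Re = V·D/ν = 1.48·0.053/1.20e-03 = 65.367 → laminar (Re < 2300); f = 64/Re = 64/65.367 = 0.97909
(b) Darcy-Weisbach: ΔP = f·(L/D)·½ρV²/1000 = 0.97909·(161/0.053)·½·1260·1.48²/1000 = 4104 kPa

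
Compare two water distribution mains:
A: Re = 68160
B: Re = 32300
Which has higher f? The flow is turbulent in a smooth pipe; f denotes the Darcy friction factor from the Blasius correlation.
f(A) = 0.01956, f(B) = 0.02357. Answer: B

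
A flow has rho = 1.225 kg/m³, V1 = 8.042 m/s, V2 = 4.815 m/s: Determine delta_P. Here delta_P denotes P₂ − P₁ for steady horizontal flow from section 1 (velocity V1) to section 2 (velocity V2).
Formula: \Delta P = \frac{1}{2} \rho (V_1^2 - V_2^2)
delta_P = 0.5·1.225·(8.042² − 4.815²)/1000 = 0.02541 kPa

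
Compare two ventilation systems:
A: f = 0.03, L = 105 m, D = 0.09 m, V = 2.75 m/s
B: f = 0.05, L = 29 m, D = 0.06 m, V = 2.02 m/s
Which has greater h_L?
h_L(A) = 13.49 m, h_L(B) = 5.026 m. Answer: A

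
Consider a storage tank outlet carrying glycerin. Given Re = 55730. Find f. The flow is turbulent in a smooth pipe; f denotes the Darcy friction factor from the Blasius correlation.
Formula: f = \frac{0.316}{Re^{0.25}}
f = 0.316/55730^0.25 = 0.02057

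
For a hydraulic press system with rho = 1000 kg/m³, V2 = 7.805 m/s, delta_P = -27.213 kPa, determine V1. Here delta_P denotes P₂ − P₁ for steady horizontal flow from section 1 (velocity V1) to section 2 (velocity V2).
Formula: \Delta P = \frac{1}{2} \rho (V_1^2 - V_2^2)
Substituting knowns: -27.213 = 0.5·1000·(V1² − 7.805²)/1000
Solving for V1: V1 = √(7.805² + 2·(-27.213·1000)/1000) = 2.548 m/s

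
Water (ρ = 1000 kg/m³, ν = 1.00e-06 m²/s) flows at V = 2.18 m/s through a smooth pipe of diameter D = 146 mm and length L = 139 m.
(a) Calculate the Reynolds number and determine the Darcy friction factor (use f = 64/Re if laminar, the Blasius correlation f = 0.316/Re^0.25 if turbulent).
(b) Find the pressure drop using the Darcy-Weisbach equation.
(a) Re = V·D/ν = 2.18·0.146/1.00e-06 = 318280 → turbulent (Re > 4000); f = 0.316/Re^0.25 = 0.316/318280^0.25 = 0.013304 (Blasius is strictly valid for Re ≲ 1e5; used here as the smooth-pipe estimate the problem specifies)
(b) Darcy-Weisbach: ΔP = f·(L/D)·½ρV²/1000 = 0.013304·(139/0.146)·½·1000·2.18²/1000 = 30.1 kPa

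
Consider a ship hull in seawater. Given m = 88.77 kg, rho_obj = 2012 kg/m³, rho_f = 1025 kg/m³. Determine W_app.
Formula: W_{app} = mg\left(1 - \frac{\rho_f}{\rho_{obj}}\right)
W_app = 88.77·9.81·(1 − 1025/2012) = 427.2 N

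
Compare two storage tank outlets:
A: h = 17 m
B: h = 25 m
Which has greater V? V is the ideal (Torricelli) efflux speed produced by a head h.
V(A) = 18.26 m/s, V(B) = 22.15 m/s. Answer: B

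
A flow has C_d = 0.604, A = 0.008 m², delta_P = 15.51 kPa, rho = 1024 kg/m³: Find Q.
Formula: Q = C_d A \sqrt{\frac{2 \Delta P}{\rho}}
Q = 0.604·0.008·√(2·(15.51·1000)/1024)·1000 = 26.59 L/s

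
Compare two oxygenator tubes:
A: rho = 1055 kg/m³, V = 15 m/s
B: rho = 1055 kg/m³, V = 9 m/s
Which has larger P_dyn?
P_dyn(A) = 118.7 kPa, P_dyn(B) = 42.73 kPa. Answer: A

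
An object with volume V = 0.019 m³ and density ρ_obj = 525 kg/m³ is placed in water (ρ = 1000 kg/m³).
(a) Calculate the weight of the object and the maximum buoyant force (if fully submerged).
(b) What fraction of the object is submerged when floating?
(a) W=rho_obj*g*V=525*9.81*0.019=97.9 N; F_B(max)=rho*g*V=1000*9.81*0.019=186.4 N
(b) Floating fraction=rho_obj/rho=525/1000=0.525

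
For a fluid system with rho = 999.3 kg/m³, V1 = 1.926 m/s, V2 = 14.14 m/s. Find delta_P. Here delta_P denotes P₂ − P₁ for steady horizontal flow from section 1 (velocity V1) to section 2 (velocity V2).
Formula: \Delta P = \frac{1}{2} \rho (V_1^2 - V_2^2)
delta_P = 0.5·999.3·(1.926² − 14.14²)/1000 = -98.05 kPa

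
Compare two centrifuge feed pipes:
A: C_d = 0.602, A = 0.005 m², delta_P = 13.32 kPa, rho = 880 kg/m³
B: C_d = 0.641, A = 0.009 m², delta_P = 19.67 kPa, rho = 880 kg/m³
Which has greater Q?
Q(A) = 16.56 L/s, Q(B) = 38.57 L/s. Answer: B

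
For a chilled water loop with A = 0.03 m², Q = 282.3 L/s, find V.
Formula: Q = A V
Substituting knowns: 282.3 = 0.03·V·1000
Solving for V: V = (282.3/1000)/0.03 = 9.41 m/s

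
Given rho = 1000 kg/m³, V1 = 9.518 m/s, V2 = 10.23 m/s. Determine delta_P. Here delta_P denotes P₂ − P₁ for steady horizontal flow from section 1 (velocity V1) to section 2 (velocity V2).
Formula: \Delta P = \frac{1}{2} \rho (V_1^2 - V_2^2)
delta_P = 0.5·1000·(9.518² − 10.23²)/1000 = -7.03 kPa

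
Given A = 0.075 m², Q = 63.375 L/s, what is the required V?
Formula: Q = A V
Substituting knowns: 63.375 = 0.075·V·1000
Solving for V: V = (63.375/1000)/0.075 = 0.845 m/s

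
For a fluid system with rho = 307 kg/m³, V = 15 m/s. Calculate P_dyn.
Formula: P_{dyn} = \frac{1}{2} \rho V^2
P_dyn = 0.5·307·15²/1000 = 34.54 kPa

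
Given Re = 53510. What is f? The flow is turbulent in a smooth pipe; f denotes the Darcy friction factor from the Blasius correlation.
Formula: f = \frac{0.316}{Re^{0.25}}
f = 0.316/53510^0.25 = 0.02078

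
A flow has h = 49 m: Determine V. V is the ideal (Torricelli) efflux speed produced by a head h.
Formula: V = \sqrt{2 g h}
V = √(2·9.81·49) = 31.01 m/s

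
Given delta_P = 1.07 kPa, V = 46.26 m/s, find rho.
Formula: V = \sqrt{\frac{2 \Delta P}{\rho}}
Substituting knowns: 46.26 = √(2·(1.07·1000)/rho)
Solving for rho: rho = 2·(1.07·1000)/46.26² = 1 kg/m³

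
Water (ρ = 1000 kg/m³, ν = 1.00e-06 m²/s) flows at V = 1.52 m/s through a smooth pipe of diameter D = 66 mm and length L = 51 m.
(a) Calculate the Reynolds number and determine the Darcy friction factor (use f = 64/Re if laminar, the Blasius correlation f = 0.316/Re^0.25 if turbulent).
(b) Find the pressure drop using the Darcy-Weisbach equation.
(a) Re = V·D/ν = 1.52·0.066/1.00e-06 = 100320 → turbulent (Re > 4000); f = 0.316/Re^0.25 = 0.316/100320^0.25 = 0.017756 (Blasius is strictly valid for Re ≲ 1e5; used here as the smooth-pipe estimate the problem specifies)
(b) Darcy-Weisbach: ΔP = f·(L/D)·½ρV²/1000 = 0.017756·(51/0.066)·½·1000·1.52²/1000 = 15.85 kPa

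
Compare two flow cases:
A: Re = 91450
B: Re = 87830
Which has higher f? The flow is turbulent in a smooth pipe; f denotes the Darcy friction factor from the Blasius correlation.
f(A) = 0.01817, f(B) = 0.01836. Answer: B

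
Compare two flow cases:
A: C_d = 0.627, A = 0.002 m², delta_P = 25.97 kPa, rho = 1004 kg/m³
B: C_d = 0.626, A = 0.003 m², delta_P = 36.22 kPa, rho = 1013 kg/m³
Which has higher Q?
Q(A) = 9.019 L/s, Q(B) = 15.88 L/s. Answer: B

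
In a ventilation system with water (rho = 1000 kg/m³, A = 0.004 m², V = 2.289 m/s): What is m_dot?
Formula: \dot{m} = \rho A V
m_dot = 1000·0.004·2.289 = 9.156 kg/s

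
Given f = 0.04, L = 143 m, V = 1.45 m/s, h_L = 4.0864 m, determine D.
Formula: h_L = f \frac{L}{D} \frac{V^2}{2g}
Substituting knowns: 4.0864 = 0.04·(143/D)·1.45²/(2·9.81)
Solving for D: D = 0.04·143·1.45²/(2·9.81·4.0864) = 0.15 m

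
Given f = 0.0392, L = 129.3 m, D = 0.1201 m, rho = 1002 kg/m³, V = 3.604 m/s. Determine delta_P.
Formula: \Delta P = f \frac{L}{D} \frac{\rho V^2}{2}
delta_P = 0.0392·(129.3/0.1201)·0.5·1002·3.604²/1000 = 274.6 kPa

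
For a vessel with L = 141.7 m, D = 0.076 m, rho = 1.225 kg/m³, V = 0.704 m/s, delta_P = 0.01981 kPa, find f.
Formula: \Delta P = f \frac{L}{D} \frac{\rho V^2}{2}
Substituting knowns: 0.01981 = f·(141.7/0.076)·0.5·1.225·0.704²/1000
Solving for f: f = (0.01981·1000)/((141.7/0.076)·0.5·1.225·0.704²) = 0.035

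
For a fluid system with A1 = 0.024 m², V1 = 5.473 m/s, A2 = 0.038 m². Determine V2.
Formula: V_2 = \frac{A_1 V_1}{A_2}
V2 = 0.024·5.473/0.038 = 3.457 m/s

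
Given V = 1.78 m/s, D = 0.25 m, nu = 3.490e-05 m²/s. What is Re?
Formula: Re = \frac{V D}{\nu}
Re = 1.78·0.25/3.490e-05 = 12751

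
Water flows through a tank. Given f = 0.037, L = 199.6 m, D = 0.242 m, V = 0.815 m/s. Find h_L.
Formula: h_L = f \frac{L}{D} \frac{V^2}{2g}
h_L = 0.037·(199.6/0.242)·0.815²/(2·9.81) = 1.033 m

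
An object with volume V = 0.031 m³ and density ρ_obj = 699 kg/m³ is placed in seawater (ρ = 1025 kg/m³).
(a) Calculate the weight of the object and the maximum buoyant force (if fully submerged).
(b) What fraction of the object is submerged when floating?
(a) W=rho_obj*g*V=699*9.81*0.031=212.6 N; F_B(max)=rho*g*V=1025*9.81*0.031=311.7 N
(b) Floating fraction=rho_obj/rho=699/1025=0.682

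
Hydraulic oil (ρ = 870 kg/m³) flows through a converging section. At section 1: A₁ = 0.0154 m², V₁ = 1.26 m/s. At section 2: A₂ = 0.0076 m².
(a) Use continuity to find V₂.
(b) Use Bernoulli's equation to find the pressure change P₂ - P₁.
(a) Continuity: A₁V₁=A₂V₂ -> V₂=A₁V₁/A₂=0.0154*1.26/0.0076=2.55 m/s
(b) Bernoulli: P₂-P₁=0.5*rho*(V₁^2-V₂^2)/1000=0.5*870*(1.26^2-2.55^2)/1000=-2.138 kPa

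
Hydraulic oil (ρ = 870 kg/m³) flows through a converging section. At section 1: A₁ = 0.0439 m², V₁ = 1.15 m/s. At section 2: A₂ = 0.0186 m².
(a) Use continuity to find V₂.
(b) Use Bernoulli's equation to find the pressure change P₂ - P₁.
(a) Continuity: A₁V₁=A₂V₂ -> V₂=A₁V₁/A₂=0.0439*1.15/0.0186=2.71 m/s
(b) Bernoulli: P₂-P₁=0.5*rho*(V₁^2-V₂^2)/1000=0.5*870*(1.15^2-2.71^2)/1000=-2.619 kPa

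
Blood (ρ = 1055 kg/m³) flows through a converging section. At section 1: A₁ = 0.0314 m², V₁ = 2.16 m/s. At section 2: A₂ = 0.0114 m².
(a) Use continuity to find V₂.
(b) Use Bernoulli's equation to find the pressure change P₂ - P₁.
(a) Continuity: A₁V₁=A₂V₂ -> V₂=A₁V₁/A₂=0.0314*2.16/0.0114=5.95 m/s
(b) Bernoulli: P₂-P₁=0.5*rho*(V₁^2-V₂^2)/1000=0.5*1055*(2.16^2-5.95^2)/1000=-16.21 kPa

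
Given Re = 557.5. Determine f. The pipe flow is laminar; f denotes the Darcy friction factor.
Formula: f = \frac{64}{Re}
f = 64/557.5 = 0.1148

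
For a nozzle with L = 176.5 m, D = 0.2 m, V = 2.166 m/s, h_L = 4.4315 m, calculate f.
Formula: h_L = f \frac{L}{D} \frac{V^2}{2g}
Substituting knowns: 4.4315 = f·(176.5/0.2)·2.166²/(2·9.81)
Solving for f: f = 4.4315·2·9.81/((176.5/0.2)·2.166²) = 0.021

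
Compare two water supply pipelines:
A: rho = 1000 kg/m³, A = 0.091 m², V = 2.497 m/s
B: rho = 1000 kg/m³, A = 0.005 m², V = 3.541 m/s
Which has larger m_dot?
m_dot(A) = 227.2 kg/s, m_dot(B) = 17.7 kg/s. Answer: A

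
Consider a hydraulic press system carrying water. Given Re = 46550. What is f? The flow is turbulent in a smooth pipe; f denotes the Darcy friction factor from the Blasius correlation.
Formula: f = \frac{0.316}{Re^{0.25}}
f = 0.316/46550^0.25 = 0.02151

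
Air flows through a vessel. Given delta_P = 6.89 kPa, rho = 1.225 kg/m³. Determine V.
Formula: V = \sqrt{\frac{2 \Delta P}{\rho}}
V = √(2·(6.89·1000)/1.225) = 106.1 m/s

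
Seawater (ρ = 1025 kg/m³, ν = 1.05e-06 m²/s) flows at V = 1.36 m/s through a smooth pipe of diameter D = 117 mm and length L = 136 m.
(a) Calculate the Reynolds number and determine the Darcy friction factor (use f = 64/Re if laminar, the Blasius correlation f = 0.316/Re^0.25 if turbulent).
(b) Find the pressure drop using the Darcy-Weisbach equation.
(a) Re = V·D/ν = 1.36·0.117/1.05e-06 = 151540 → turbulent (Re > 4000); f = 0.316/Re^0.25 = 0.316/151540^0.25 = 0.016016 (Blasius is strictly valid for Re ≲ 1e5; used here as the smooth-pipe estimate the problem specifies)
(b) Darcy-Weisbach: ΔP = f·(L/D)·½ρV²/1000 = 0.016016·(136/0.117)·½·1025·1.36²/1000 = 17.65 kPa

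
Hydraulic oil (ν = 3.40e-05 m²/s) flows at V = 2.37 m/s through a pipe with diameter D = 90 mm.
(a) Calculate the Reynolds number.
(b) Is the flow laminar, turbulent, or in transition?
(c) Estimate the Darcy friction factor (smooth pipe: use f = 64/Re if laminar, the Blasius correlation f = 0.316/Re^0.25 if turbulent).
(a) Re = V·D/ν = 2.37·0.09/3.40e-05 = 6273.5
(b) Flow regime: turbulent (Re > 4000)
(c) Friction factor: f = 0.316/Re^0.25 = 0.316/6273.5^0.25 = 0.03551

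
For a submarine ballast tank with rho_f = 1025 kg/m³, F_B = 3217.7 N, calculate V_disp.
Formula: F_B = \rho_f g V_{disp}
Substituting knowns: 3217.7 = 1025·9.81·V_disp
Solving for V_disp: V_disp = 3217.7/(1025·9.81) = 0.32 m³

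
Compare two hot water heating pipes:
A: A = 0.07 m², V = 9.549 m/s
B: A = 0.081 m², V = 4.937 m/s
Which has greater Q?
Q(A) = 668.4 L/s, Q(B) = 399.9 L/s. Answer: A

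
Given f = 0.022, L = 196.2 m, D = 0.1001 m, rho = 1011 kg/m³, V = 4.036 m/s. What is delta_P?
Formula: \Delta P = f \frac{L}{D} \frac{\rho V^2}{2}
delta_P = 0.022·(196.2/0.1001)·0.5·1011·4.036²/1000 = 355.1 kPa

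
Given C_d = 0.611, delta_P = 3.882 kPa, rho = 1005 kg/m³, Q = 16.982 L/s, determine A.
Formula: Q = C_d A \sqrt{\frac{2 \Delta P}{\rho}}
Substituting knowns: 16.982 = 0.611·A·√(2·(3.882·1000)/1005)·1000
Solving for A: A = (16.982/1000)/(0.611·√(2·(3.882·1000)/1005)) = 0.01 m²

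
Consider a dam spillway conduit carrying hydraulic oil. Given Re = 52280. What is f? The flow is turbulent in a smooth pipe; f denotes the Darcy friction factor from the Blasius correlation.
Formula: f = \frac{0.316}{Re^{0.25}}
f = 0.316/52280^0.25 = 0.0209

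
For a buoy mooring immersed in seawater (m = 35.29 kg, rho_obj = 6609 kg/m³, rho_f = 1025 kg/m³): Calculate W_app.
Formula: W_{app} = mg\left(1 - \frac{\rho_f}{\rho_{obj}}\right)
W_app = 35.29·9.81·(1 − 1025/6609) = 292.5 N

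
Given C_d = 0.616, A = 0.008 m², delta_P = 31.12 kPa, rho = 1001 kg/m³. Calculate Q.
Formula: Q = C_d A \sqrt{\frac{2 \Delta P}{\rho}}
Q = 0.616·0.008·√(2·(31.12·1000)/1001)·1000 = 38.86 L/s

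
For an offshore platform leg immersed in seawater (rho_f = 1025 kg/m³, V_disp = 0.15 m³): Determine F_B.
Formula: F_B = \rho_f g V_{disp}
F_B = 1025·9.81·0.15 = 1508 N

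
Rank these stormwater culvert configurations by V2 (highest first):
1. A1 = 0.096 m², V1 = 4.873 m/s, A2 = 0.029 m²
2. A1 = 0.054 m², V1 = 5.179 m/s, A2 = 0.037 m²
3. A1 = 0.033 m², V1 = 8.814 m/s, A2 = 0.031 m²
Case 1: V2 = 16.13 m/s
Case 2: V2 = 7.559 m/s
Case 3: V2 = 9.383 m/s
Ranking (highest first): 1, 3, 2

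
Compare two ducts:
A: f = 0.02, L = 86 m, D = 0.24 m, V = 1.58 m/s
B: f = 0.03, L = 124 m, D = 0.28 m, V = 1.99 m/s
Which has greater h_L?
h_L(A) = 0.9119 m, h_L(B) = 2.682 m. Answer: B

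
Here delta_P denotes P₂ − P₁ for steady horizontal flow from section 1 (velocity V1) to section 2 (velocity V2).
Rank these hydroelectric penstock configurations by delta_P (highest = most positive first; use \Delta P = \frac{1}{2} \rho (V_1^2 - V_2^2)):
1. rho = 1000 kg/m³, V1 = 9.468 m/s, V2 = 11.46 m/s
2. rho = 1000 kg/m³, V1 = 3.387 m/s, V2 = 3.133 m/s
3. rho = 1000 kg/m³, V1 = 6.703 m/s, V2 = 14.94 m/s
Case 1: delta_P = -20.84 kPa
Case 2: delta_P = 0.828 kPa
Case 3: delta_P = -89.14 kPa
Ranking (highest first): 2, 1, 3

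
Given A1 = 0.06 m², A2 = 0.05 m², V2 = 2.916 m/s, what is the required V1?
Formula: V_2 = \frac{A_1 V_1}{A_2}
Substituting knowns: 2.916 = 0.06·V1/0.05
Solving for V1: V1 = 2.916·0.05/0.06 = 2.43 m/s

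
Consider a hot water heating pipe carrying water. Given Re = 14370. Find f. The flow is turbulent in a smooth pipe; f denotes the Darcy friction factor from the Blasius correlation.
Formula: f = \frac{0.316}{Re^{0.25}}
f = 0.316/14370^0.25 = 0.02886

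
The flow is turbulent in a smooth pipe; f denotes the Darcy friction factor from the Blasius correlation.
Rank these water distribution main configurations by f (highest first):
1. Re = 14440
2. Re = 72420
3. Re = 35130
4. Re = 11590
Case 1: f = 0.02883
Case 2: f = 0.01926
Case 3: f = 0.02308
Case 4: f = 0.03046
Ranking (highest first): 4, 1, 3, 2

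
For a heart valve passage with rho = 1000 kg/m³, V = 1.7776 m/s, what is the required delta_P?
Formula: V = \sqrt{\frac{2 \Delta P}{\rho}}
Substituting knowns: 1.7776 = √(2·(delta_P·1000)/1000)
Solving for delta_P: delta_P = 1.7776²·1000/2/1000 = 1.58 kPa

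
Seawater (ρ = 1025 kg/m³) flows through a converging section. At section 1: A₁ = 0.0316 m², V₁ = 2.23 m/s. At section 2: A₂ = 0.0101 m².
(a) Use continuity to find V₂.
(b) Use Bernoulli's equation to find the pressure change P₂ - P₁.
(a) Continuity: A₁V₁=A₂V₂ -> V₂=A₁V₁/A₂=0.0316*2.23/0.0101=6.98 m/s
(b) Bernoulli: P₂-P₁=0.5*rho*(V₁^2-V₂^2)/1000=0.5*1025*(2.23^2-6.98^2)/1000=-22.42 kPa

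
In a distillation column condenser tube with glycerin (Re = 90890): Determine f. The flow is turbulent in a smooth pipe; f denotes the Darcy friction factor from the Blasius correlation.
Formula: f = \frac{0.316}{Re^{0.25}}
f = 0.316/90890^0.25 = 0.0182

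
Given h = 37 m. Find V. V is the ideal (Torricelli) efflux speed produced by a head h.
Formula: V = \sqrt{2 g h}
V = √(2·9.81·37) = 26.94 m/s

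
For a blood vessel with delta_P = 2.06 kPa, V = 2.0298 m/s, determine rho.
Formula: V = \sqrt{\frac{2 \Delta P}{\rho}}
Substituting knowns: 2.0298 = √(2·(2.06·1000)/rho)
Solving for rho: rho = 2·(2.06·1000)/2.0298² = 1000 kg/m³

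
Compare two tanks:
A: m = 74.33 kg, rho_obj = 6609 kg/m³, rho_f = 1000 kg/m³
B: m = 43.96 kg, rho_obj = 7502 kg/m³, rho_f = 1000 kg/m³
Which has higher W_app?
W_app(A) = 618.8 N, W_app(B) = 373.8 N. Answer: A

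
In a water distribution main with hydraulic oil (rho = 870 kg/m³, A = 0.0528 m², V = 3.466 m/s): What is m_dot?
Formula: \dot{m} = \rho A V
m_dot = 870·0.0528·3.466 = 159.2 kg/s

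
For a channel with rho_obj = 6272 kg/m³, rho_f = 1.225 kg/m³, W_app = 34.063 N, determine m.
Formula: W_{app} = mg\left(1 - \frac{\rho_f}{\rho_{obj}}\right)
Substituting knowns: 34.063 = m·9.81·(1 − 1.225/6272)
Solving for m: m = 34.063/(9.81·(1 − 1.225/6272)) = 3.473 kg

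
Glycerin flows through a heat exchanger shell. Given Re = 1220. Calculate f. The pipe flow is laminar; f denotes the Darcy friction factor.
Formula: f = \frac{64}{Re}
f = 64/1220 = 0.05246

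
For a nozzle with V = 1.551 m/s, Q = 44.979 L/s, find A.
Formula: Q = A V
Substituting knowns: 44.979 = A·1.551·1000
Solving for A: A = (44.979/1000)/1.551 = 0.029 m²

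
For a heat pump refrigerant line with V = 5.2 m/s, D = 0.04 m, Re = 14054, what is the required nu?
Formula: Re = \frac{V D}{\nu}
Substituting knowns: 14054 = 5.2·0.04/nu
Solving for nu: nu = 5.2·0.04/14054 = 1.480e-05 m²/s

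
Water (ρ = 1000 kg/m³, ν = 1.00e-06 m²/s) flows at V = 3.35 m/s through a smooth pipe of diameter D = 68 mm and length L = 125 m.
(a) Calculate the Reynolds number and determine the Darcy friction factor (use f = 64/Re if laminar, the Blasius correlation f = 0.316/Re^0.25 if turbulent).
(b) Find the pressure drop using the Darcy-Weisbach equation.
(a) Re = V·D/ν = 3.35·0.068/1.00e-06 = 227800 → turbulent (Re > 4000); f = 0.316/Re^0.25 = 0.316/227800^0.25 = 0.014464 (Blasius is strictly valid for Re ≲ 1e5; used here as the smooth-pipe estimate the problem specifies)
(b) Darcy-Weisbach: ΔP = f·(L/D)·½ρV²/1000 = 0.014464·(125/0.068)·½·1000·3.35²/1000 = 149.2 kPa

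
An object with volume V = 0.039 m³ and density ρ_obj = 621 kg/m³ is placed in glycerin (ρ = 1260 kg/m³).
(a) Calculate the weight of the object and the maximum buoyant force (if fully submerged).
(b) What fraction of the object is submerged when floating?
(a) W=rho_obj*g*V=621*9.81*0.039=237.6 N; F_B(max)=rho*g*V=1260*9.81*0.039=482.1 N
(b) Floating fraction=rho_obj/rho=621/1260=0.493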